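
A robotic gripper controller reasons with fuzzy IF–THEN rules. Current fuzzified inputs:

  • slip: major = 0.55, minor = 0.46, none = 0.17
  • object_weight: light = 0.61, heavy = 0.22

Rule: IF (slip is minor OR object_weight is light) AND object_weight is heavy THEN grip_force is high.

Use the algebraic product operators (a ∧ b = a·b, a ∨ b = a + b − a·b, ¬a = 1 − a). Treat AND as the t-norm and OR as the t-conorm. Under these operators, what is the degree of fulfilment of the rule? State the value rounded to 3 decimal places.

firing strength: (minor=0.46 OR light=0.61) = 0.7894; AND[a·b] with heavy=0.22 → w = 0.1737

0.174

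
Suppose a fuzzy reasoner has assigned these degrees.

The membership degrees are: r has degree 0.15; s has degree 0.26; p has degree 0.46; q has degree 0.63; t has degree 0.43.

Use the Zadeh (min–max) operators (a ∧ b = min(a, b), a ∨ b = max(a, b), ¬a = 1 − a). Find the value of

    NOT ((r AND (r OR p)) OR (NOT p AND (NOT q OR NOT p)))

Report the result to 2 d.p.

0.46

r OR p = max(a, b) on (0.15, 0.46) = 0.46
r AND (r OR p) = min(a, b) on (0.15, 0.46) = 0.15
NOT p = 1 − 0.46 = 0.54
NOT q = 1 − 0.63 = 0.37
NOT p = 1 − 0.46 = 0.54
NOT q OR NOT p = max(a, b) on (0.37, 0.54) = 0.54
NOT p AND (NOT q OR NOT p) = min(a, b) on (0.54, 0.54) = 0.54
(r AND (r OR p)) OR (NOT p AND (NOT q OR NOT p)) = max(a, b) on (0.15, 0.54) = 0.54
NOT ((r AND (r OR p)) OR (NOT p AND (NOT q OR NOT p))) = 1 − 0.54 = 0.46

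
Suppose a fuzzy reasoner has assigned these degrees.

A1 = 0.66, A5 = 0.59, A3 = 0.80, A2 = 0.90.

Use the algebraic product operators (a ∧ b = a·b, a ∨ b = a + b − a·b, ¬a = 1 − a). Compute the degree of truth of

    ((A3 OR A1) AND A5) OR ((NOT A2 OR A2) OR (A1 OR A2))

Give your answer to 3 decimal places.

A3 OR A1 = a + b − a·b on (0.8000, 0.6600) = 0.9320
(A3 OR A1) AND A5 = a·b on (0.9320, 0.5900) = 0.5499
NOT A2 = 1 − 0.9000 = 0.1000
NOT A2 OR A2 = a + b − a·b on (0.1000, 0.9000) = 0.9100
A1 OR A2 = a + b − a·b on (0.6600, 0.9000) = 0.9660
(NOT A2 OR A2) OR (A1 OR A2) = a + b − a·b on (0.9100, 0.9660) = 0.9969
((A3 OR A1) AND A5) OR ((NOT A2 OR A2) OR (A1 OR A2)) = a + b − a·b on (0.5499, 0.9969) = 0.9986

0.999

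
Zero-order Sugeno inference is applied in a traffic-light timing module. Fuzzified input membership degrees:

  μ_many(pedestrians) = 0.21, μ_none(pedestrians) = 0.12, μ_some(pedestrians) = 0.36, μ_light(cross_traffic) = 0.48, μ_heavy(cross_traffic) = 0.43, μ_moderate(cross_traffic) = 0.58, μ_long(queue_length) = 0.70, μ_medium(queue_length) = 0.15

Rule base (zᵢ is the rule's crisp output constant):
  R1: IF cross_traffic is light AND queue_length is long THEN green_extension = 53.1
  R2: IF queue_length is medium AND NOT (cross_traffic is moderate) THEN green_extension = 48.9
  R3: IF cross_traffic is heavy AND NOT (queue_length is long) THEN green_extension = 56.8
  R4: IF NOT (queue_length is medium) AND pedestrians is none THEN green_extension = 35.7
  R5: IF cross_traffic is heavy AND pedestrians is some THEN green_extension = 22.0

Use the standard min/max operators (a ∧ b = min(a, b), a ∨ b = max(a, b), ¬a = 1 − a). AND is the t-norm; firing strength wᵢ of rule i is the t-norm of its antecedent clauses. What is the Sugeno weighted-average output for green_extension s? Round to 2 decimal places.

44.02

R1 (z=53.1): light=0.48, long=0.70; AND[min(a, b)] → w = 0.48
R2 (z=48.9): medium=0.15, ¬moderate=1−0.58=0.42; AND[min(a, b)] → w = 0.15
R3 (z=56.8): heavy=0.43, ¬long=1−0.70=0.30; AND[min(a, b)] → w = 0.30
R4 (z=35.7): ¬medium=1−0.15=0.85, none=0.12; AND[min(a, b)] → w = 0.12
R5 (z=22.0): heavy=0.43, some=0.36; AND[min(a, b)] → w = 0.36
Weighted average = (0.48·53.1 + 0.15·48.9 + 0.30·56.8 + 0.12·35.7 + 0.36·22.0) / (0.48 + 0.15 + 0.30 + 0.12 + 0.36)
  = 62.0670 / 1.4100 = 44.02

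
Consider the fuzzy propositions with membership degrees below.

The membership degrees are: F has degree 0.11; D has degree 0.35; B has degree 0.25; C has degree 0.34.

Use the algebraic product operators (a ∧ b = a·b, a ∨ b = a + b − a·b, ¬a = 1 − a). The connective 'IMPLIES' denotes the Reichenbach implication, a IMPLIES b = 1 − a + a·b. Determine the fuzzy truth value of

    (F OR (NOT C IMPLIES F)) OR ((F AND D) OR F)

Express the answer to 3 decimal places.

NOT C = 1 − 0.3400 = 0.6600
NOT C IMPLIES F  [Reichenbach: 1 − a + a·b] with a=0.6600, b=0.1100 → 0.4126
F OR (NOT C IMPLIES F) = a + b − a·b on (0.1100, 0.4126) = 0.4772
F AND D = a·b on (0.1100, 0.3500) = 0.0385
(F AND D) OR F = a + b − a·b on (0.0385, 0.1100) = 0.1443
(F OR (NOT C IMPLIES F)) OR ((F AND D) OR F) = a + b − a·b on (0.4772, 0.1443) = 0.5526

0.553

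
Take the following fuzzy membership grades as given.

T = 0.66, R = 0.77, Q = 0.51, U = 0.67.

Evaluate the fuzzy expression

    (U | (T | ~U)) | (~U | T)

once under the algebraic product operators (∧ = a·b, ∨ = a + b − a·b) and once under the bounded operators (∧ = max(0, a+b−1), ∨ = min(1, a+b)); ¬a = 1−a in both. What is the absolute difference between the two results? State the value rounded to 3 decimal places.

0.017

Under algebraic product:
  ~U = 1 − 0.6700 = 0.3300
  T | ~U = a + b − a·b on (0.6600, 0.3300) = 0.7722
  U | (T | ~U) = a + b − a·b on (0.6700, 0.7722) = 0.9248
  ~U = 1 − 0.6700 = 0.3300
  ~U | T = a + b − a·b on (0.3300, 0.6600) = 0.7722
  (U | (T | ~U)) | (~U | T) = a + b − a·b on (0.9248, 0.7722) = 0.9829
  → value = 0.9829
Under bounded:
  ~U = 1 − 0.67 = 0.33
  T | ~U = min(1, a+b) on (0.66, 0.33) = 0.99
  U | (T | ~U) = min(1, a+b) on (0.67, 0.99) = 1.00
  ~U = 1 − 0.67 = 0.33
  ~U | T = min(1, a+b) on (0.33, 0.66) = 0.99
  (U | (T | ~U)) | (~U | T) = min(1, a+b) on (1.00, 0.99) = 1.00
  → value = 1.0000
|0.9829 − 1.0000| = 0.017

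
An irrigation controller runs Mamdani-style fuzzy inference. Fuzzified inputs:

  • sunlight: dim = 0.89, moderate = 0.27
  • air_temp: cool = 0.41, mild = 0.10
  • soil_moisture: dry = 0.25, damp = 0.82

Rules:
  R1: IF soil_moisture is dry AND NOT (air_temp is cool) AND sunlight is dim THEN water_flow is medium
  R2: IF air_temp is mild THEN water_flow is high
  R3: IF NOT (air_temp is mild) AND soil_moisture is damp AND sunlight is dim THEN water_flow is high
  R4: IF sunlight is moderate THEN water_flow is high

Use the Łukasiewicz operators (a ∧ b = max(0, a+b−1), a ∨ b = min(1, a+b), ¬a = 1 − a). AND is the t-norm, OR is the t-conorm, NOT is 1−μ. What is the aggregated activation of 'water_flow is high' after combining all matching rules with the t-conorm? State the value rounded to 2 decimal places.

0.98

R1: dry=0.25, ¬cool=1−0.41=0.59, dim=0.89; AND[max(0, a+b−1)] → w = 0.00
R2: mild=0.10 → w = 0.10
R3: ¬mild=1−0.10=0.90, damp=0.82, dim=0.89; AND[max(0, a+b−1)] → w = 0.61
R4: moderate=0.27 → w = 0.27
Rules with consequent 'high': {R2, R3, R4} → strengths 0.10, 0.61, 0.27
Aggregate via t-conorm [min(1, a+b)]: 0.98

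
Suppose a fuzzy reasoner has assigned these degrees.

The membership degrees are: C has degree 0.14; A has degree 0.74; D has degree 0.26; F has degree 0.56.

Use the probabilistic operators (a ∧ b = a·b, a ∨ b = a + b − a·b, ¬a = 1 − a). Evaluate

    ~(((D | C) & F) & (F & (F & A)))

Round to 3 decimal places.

0.953

D | C = a + b − a·b on (0.2600, 0.1400) = 0.3636
(D | C) & F = a·b on (0.3636, 0.5600) = 0.2036
F & A = a·b on (0.5600, 0.7400) = 0.4144
F & (F & A) = a·b on (0.5600, 0.4144) = 0.2321
((D | C) & F) & (F & (F & A)) = a·b on (0.2036, 0.2321) = 0.0473
~(((D | C) & F) & (F & (F & A))) = 1 − 0.0473 = 0.9527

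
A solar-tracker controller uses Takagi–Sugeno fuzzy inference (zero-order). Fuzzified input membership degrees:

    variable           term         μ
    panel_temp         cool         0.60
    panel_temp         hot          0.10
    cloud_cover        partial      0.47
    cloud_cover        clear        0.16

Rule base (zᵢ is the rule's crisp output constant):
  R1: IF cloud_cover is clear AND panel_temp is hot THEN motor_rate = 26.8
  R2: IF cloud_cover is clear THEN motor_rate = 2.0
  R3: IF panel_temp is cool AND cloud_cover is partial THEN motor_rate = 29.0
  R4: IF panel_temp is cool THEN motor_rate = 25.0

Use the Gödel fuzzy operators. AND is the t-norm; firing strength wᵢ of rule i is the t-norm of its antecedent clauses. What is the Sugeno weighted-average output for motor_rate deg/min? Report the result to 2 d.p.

23.78

R1 (z=26.8): clear=0.16, hot=0.10; AND[min(a, b)] → w = 0.10
R2 (z=2.0): clear=0.16 → w = 0.16
R3 (z=29.0): cool=0.60, partial=0.47; AND[min(a, b)] → w = 0.47
R4 (z=25.0): cool=0.60 → w = 0.60
Weighted average = (0.10·26.8 + 0.16·2.0 + 0.47·29.0 + 0.60·25.0) / (0.10 + 0.16 + 0.47 + 0.60)
  = 31.6300 / 1.3300 = 23.78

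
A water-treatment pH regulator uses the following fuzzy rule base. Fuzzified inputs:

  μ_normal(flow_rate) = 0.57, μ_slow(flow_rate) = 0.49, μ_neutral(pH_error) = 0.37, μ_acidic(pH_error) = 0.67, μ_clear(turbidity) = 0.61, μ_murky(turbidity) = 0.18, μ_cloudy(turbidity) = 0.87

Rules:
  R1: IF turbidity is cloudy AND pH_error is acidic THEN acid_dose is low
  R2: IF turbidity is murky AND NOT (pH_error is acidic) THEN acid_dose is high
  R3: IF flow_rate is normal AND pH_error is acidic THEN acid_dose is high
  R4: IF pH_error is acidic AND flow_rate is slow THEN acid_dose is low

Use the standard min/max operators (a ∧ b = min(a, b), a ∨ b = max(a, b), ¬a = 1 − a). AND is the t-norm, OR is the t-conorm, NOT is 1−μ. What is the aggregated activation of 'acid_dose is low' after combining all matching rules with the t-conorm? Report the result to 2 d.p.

R1: cloudy=0.87, acidic=0.67; AND[min(a, b)] → w = 0.67
R2: murky=0.18, ¬acidic=1−0.67=0.33; AND[min(a, b)] → w = 0.18
R3: normal=0.57, acidic=0.67; AND[min(a, b)] → w = 0.57
R4: acidic=0.67, slow=0.49; AND[min(a, b)] → w = 0.49
Rules with consequent 'low': {R1, R4} → strengths 0.67, 0.49
Aggregate via t-conorm [max(a, b)]: 0.67

0.67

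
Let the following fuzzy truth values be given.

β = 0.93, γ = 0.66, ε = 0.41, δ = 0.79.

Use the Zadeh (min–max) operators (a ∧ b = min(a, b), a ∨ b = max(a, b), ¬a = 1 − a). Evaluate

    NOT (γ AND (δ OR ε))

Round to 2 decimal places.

0.34

δ OR ε = max(a, b) on (0.79, 0.41) = 0.79
γ AND (δ OR ε) = min(a, b) on (0.66, 0.79) = 0.66
NOT (γ AND (δ OR ε)) = 1 − 0.66 = 0.34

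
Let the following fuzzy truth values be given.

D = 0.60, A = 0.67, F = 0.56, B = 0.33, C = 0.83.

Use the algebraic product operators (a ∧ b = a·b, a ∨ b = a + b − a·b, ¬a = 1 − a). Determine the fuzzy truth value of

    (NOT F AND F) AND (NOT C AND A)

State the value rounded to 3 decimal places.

0.028

NOT F = 1 − 0.5600 = 0.4400
NOT F AND F = a·b on (0.4400, 0.5600) = 0.2464
NOT C = 1 − 0.8300 = 0.1700
NOT C AND A = a·b on (0.1700, 0.6700) = 0.1139
(NOT F AND F) AND (NOT C AND A) = a·b on (0.2464, 0.1139) = 0.0281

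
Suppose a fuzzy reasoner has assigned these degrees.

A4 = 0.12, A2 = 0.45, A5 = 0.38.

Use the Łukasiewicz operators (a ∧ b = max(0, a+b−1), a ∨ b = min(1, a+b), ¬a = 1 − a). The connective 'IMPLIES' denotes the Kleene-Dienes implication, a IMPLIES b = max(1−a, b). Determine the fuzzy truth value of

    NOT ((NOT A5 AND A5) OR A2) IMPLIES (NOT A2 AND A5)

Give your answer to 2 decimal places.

NOT A5 = 1 − 0.38 = 0.62
NOT A5 AND A5 = max(0, a+b−1) on (0.62, 0.38) = 0.00
(NOT A5 AND A5) OR A2 = min(1, a+b) on (0.00, 0.45) = 0.45
NOT ((NOT A5 AND A5) OR A2) = 1 − 0.45 = 0.55
NOT A2 = 1 − 0.45 = 0.55
NOT A2 AND A5 = max(0, a+b−1) on (0.55, 0.38) = 0.00
NOT ((NOT A5 AND A5) OR A2) IMPLIES (NOT A2 AND A5)  [Kleene-Dienes: max(1−a, b)] with a=0.55, b=0.00 → 0.45

0.45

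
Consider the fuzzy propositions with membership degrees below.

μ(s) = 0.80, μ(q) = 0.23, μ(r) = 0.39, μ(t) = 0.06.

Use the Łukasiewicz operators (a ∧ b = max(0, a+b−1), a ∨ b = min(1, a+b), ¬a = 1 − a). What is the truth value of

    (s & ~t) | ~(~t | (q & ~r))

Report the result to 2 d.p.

~t = 1 − 0.06 = 0.94
s & ~t = max(0, a+b−1) on (0.80, 0.94) = 0.74
~t = 1 − 0.06 = 0.94
~r = 1 − 0.39 = 0.61
q & ~r = max(0, a+b−1) on (0.23, 0.61) = 0.00
~t | (q & ~r) = min(1, a+b) on (0.94, 0.00) = 0.94
~(~t | (q & ~r)) = 1 − 0.94 = 0.06
(s & ~t) | ~(~t | (q & ~r)) = min(1, a+b) on (0.74, 0.06) = 0.80

0.80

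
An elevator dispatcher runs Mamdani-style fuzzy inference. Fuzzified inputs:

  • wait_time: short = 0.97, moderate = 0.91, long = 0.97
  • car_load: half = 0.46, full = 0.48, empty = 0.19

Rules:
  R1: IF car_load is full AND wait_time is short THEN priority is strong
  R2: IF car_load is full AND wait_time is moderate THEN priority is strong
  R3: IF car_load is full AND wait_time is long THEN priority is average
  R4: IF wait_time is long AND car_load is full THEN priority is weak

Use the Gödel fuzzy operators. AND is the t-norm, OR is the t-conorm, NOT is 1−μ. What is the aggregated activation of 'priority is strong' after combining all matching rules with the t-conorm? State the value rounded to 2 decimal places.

0.48

R1: full=0.48, short=0.97; AND[min(a, b)] → w = 0.48
R2: full=0.48, moderate=0.91; AND[min(a, b)] → w = 0.48
R3: full=0.48, long=0.97; AND[min(a, b)] → w = 0.48
R4: long=0.97, full=0.48; AND[min(a, b)] → w = 0.48
Rules with consequent 'strong': {R1, R2} → strengths 0.48, 0.48
Aggregate via t-conorm [max(a, b)]: 0.48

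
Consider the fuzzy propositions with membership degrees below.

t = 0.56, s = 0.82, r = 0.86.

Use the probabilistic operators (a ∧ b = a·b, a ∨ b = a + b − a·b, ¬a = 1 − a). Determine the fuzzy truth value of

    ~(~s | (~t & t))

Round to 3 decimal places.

0.618

~s = 1 − 0.8200 = 0.1800
~t = 1 − 0.5600 = 0.4400
~t & t = a·b on (0.4400, 0.5600) = 0.2464
~s | (~t & t) = a + b − a·b on (0.1800, 0.2464) = 0.3820
~(~s | (~t & t)) = 1 − 0.3820 = 0.6180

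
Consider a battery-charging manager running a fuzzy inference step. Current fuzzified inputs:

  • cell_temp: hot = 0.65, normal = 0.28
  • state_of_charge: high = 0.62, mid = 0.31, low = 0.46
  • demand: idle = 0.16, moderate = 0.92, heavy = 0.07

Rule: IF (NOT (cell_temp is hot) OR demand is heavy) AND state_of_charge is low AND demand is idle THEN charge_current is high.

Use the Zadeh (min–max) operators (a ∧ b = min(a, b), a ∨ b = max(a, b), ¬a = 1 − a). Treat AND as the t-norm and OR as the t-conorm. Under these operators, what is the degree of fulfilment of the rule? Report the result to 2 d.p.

0.16

firing strength: (¬hot=1−0.65=0.35 OR heavy=0.07) = 0.35; AND[min(a, b)] with low=0.46, idle=0.16 → w = 0.16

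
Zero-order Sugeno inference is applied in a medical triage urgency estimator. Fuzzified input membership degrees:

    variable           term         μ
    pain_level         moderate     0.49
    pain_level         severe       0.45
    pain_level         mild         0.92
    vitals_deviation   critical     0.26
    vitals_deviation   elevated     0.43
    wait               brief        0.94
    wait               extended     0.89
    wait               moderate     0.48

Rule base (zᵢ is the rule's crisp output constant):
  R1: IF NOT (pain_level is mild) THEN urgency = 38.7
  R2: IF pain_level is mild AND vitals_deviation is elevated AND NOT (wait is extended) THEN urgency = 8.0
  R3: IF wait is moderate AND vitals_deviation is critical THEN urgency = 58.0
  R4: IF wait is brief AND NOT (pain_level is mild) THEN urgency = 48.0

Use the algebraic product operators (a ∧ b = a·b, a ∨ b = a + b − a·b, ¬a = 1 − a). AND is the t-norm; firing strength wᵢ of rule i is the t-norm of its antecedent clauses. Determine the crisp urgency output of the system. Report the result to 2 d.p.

44.18

R1 (z=38.7): ¬mild=1−0.92=0.08 → w = 0.0800
R2 (z=8.0): mild=0.92, elevated=0.43, ¬extended=1−0.89=0.11; AND[a·b] → w = 0.0435
R3 (z=58.0): moderate=0.48, critical=0.26; AND[a·b] → w = 0.1248
R4 (z=48.0): brief=0.94, ¬mild=1−0.92=0.08; AND[a·b] → w = 0.0752
Weighted average = (0.0800·38.7 + 0.0435·8.0 + 0.1248·58.0 + 0.0752·48.0) / (0.0800 + 0.0435 + 0.1248 + 0.0752)
  = 14.2921 / 0.3235 = 44.18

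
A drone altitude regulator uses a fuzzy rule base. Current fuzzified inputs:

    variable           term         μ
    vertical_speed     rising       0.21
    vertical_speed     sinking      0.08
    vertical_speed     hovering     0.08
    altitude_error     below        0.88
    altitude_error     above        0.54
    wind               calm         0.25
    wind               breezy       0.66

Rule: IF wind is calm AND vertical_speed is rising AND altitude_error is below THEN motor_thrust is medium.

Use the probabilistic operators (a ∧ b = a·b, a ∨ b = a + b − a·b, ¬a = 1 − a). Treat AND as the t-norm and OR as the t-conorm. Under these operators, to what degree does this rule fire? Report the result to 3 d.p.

firing strength: calm=0.25, rising=0.21, below=0.88; AND[a·b] → w = 0.0462

0.046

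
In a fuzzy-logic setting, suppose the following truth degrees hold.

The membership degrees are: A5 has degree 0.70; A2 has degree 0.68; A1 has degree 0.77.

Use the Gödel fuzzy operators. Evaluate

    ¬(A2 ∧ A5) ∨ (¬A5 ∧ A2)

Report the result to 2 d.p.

A2 ∧ A5 = min(a, b) on (0.68, 0.70) = 0.68
¬(A2 ∧ A5) = 1 − 0.68 = 0.32
¬A5 = 1 − 0.70 = 0.30
¬A5 ∧ A2 = min(a, b) on (0.30, 0.68) = 0.30
¬(A2 ∧ A5) ∨ (¬A5 ∧ A2) = max(a, b) on (0.32, 0.30) = 0.32

0.32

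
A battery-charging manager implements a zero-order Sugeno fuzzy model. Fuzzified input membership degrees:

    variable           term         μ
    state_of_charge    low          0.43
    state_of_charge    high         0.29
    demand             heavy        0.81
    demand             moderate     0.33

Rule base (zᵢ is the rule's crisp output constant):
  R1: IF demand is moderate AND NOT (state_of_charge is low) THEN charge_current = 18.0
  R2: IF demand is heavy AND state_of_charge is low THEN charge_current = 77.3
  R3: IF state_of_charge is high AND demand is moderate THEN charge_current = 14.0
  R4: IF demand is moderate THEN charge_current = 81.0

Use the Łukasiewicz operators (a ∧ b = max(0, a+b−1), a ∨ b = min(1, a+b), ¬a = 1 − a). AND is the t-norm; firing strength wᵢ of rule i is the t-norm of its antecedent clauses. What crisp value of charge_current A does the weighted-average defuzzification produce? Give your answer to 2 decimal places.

79.44

R1 (z=18.0): moderate=0.33, ¬low=1−0.43=0.57; AND[max(0, a+b−1)] → w = 0.00
R2 (z=77.3): heavy=0.81, low=0.43; AND[max(0, a+b−1)] → w = 0.24
R3 (z=14.0): high=0.29, moderate=0.33; AND[max(0, a+b−1)] → w = 0.00
R4 (z=81.0): moderate=0.33 → w = 0.33
Weighted average = (0.00·18.0 + 0.24·77.3 + 0.00·14.0 + 0.33·81.0) / (0.00 + 0.24 + 0.00 + 0.33)
  = 45.2820 / 0.5700 = 79.44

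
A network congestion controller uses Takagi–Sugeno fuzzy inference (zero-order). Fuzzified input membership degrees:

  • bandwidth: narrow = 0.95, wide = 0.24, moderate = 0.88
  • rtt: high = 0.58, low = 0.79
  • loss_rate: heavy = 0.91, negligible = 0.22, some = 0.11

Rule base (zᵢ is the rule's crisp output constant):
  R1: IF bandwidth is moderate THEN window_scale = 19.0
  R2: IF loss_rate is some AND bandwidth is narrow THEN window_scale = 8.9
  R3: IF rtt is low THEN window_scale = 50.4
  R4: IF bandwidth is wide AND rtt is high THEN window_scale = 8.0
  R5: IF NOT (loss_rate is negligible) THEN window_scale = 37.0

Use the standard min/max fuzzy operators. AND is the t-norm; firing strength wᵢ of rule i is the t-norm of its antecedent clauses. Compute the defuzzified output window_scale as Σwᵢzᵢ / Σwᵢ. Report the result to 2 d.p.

31.53

R1 (z=19.0): moderate=0.88 → w = 0.88
R2 (z=8.9): some=0.11, narrow=0.95; AND[min(a, b)] → w = 0.11
R3 (z=50.4): low=0.79 → w = 0.79
R4 (z=8.0): wide=0.24, high=0.58; AND[min(a, b)] → w = 0.24
R5 (z=37.0): ¬negligible=1−0.22=0.78 → w = 0.78
Weighted average = (0.88·19.0 + 0.11·8.9 + 0.79·50.4 + 0.24·8.0 + 0.78·37.0) / (0.88 + 0.11 + 0.79 + 0.24 + 0.78)
  = 88.2950 / 2.8000 = 31.53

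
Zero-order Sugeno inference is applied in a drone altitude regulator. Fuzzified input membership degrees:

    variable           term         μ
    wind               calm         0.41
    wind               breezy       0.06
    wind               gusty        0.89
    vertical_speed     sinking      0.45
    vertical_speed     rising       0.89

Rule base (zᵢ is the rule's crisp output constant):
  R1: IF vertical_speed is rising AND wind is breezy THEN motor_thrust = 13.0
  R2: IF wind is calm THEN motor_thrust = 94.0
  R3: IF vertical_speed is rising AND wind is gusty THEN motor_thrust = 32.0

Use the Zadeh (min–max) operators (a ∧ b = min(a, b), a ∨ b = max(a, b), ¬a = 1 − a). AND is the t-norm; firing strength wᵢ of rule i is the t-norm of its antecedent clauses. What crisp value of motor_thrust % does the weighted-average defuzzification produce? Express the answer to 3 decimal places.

R1 (z=13.0): rising=0.89, breezy=0.06; AND[min(a, b)] → w = 0.06
R2 (z=94.0): calm=0.41 → w = 0.41
R3 (z=32.0): rising=0.89, gusty=0.89; AND[min(a, b)] → w = 0.89
Weighted average = (0.06·13.0 + 0.41·94.0 + 0.89·32.0) / (0.06 + 0.41 + 0.89)
  = 67.8000 / 1.3600 = 49.853

49.853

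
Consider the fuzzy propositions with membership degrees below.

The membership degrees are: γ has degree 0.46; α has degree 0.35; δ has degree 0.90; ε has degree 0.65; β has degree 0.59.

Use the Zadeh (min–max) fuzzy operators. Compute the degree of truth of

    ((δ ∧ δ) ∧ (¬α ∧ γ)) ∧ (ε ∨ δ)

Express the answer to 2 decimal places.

0.46

δ ∧ δ = min(a, b) on (0.90, 0.90) = 0.90
¬α = 1 − 0.35 = 0.65
¬α ∧ γ = min(a, b) on (0.65, 0.46) = 0.46
(δ ∧ δ) ∧ (¬α ∧ γ) = min(a, b) on (0.90, 0.46) = 0.46
ε ∨ δ = max(a, b) on (0.65, 0.90) = 0.90
((δ ∧ δ) ∧ (¬α ∧ γ)) ∧ (ε ∨ δ) = min(a, b) on (0.46, 0.90) = 0.46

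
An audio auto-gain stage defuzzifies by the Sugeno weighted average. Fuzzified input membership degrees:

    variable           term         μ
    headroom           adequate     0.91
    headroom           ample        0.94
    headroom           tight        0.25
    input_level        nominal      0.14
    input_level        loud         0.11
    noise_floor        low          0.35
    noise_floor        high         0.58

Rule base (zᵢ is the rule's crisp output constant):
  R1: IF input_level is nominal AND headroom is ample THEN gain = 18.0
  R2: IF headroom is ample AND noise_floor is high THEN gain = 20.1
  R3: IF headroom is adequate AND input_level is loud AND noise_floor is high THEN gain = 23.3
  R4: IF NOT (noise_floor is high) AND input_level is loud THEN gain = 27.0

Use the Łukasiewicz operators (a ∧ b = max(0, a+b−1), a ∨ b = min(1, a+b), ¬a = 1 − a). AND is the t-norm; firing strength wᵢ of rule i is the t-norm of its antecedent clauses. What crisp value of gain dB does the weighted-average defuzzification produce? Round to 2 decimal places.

R1 (z=18.0): nominal=0.14, ample=0.94; AND[max(0, a+b−1)] → w = 0.08
R2 (z=20.1): ample=0.94, high=0.58; AND[max(0, a+b−1)] → w = 0.52
R3 (z=23.3): adequate=0.91, loud=0.11, high=0.58; AND[max(0, a+b−1)] → w = 0.00
R4 (z=27.0): ¬high=1−0.58=0.42, loud=0.11; AND[max(0, a+b−1)] → w = 0.00
Weighted average = (0.08·18.0 + 0.52·20.1 + 0.00·23.3 + 0.00·27.0) / (0.08 + 0.52 + 0.00 + 0.00)
  = 11.8920 / 0.6000 = 19.82

19.82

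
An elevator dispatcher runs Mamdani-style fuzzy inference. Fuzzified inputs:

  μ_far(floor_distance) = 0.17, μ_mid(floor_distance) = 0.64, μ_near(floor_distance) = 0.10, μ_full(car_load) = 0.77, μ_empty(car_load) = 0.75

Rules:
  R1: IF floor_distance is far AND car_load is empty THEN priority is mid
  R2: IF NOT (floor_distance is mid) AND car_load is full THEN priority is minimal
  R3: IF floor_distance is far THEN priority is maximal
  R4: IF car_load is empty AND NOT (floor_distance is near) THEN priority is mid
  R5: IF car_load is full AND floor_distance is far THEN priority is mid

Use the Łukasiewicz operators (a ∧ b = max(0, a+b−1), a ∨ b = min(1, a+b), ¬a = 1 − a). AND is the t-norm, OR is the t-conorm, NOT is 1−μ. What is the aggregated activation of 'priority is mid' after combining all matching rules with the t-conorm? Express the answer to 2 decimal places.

R1: far=0.17, empty=0.75; AND[max(0, a+b−1)] → w = 0.00
R2: ¬mid=1−0.64=0.36, full=0.77; AND[max(0, a+b−1)] → w = 0.13
R3: far=0.17 → w = 0.17
R4: empty=0.75, ¬near=1−0.10=0.90; AND[max(0, a+b−1)] → w = 0.65
R5: full=0.77, far=0.17; AND[max(0, a+b−1)] → w = 0.00
Rules with consequent 'mid': {R1, R4, R5} → strengths 0.00, 0.65, 0.00
Aggregate via t-conorm [min(1, a+b)]: 0.65

0.65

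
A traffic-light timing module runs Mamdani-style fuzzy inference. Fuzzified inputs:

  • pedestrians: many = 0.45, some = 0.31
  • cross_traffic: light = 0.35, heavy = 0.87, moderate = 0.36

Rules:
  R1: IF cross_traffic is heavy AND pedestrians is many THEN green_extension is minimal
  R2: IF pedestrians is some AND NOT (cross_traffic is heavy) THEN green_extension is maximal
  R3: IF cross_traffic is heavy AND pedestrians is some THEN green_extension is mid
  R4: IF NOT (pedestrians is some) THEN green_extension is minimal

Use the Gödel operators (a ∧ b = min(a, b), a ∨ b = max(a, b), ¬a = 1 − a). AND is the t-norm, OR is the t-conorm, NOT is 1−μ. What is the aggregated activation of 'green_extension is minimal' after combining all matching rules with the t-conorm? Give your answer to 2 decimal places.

R1: heavy=0.87, many=0.45; AND[min(a, b)] → w = 0.45
R2: some=0.31, ¬heavy=1−0.87=0.13; AND[min(a, b)] → w = 0.13
R3: heavy=0.87, some=0.31; AND[min(a, b)] → w = 0.31
R4: ¬some=1−0.31=0.69 → w = 0.69
Rules with consequent 'minimal': {R1, R4} → strengths 0.45, 0.69
Aggregate via t-conorm [max(a, b)]: 0.69

0.69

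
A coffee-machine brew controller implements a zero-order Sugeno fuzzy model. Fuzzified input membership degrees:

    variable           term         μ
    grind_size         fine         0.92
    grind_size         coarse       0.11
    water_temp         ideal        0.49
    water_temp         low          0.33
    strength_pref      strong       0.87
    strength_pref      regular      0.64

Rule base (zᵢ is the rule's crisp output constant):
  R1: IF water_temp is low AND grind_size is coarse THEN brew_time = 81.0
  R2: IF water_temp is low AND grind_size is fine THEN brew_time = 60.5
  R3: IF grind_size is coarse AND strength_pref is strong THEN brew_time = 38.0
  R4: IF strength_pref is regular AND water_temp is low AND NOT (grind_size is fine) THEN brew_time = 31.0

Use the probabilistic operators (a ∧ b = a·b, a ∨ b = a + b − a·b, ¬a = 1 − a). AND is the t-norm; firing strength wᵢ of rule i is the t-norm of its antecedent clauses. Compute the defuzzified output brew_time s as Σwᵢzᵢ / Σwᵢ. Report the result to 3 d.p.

56.284

R1 (z=81.0): low=0.33, coarse=0.11; AND[a·b] → w = 0.0363
R2 (z=60.5): low=0.33, fine=0.92; AND[a·b] → w = 0.3036
R3 (z=38.0): coarse=0.11, strong=0.87; AND[a·b] → w = 0.0957
R4 (z=31.0): regular=0.64, low=0.33, ¬fine=1−0.92=0.08; AND[a·b] → w = 0.0169
Weighted average = (0.0363·81.0 + 0.3036·60.5 + 0.0957·38.0 + 0.0169·31.0) / (0.0363 + 0.3036 + 0.0957 + 0.0169)
  = 25.4685 / 0.4525 = 56.284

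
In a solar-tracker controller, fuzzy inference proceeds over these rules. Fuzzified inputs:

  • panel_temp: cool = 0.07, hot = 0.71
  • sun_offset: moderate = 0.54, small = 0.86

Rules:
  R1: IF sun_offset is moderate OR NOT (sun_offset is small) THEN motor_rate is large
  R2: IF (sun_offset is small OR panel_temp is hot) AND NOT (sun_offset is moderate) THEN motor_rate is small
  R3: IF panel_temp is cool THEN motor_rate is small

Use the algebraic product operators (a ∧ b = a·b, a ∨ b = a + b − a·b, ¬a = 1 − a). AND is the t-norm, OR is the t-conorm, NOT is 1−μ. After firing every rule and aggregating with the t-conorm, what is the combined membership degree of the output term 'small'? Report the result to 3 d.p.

R1: moderate=0.54, ¬small=1−0.86=0.14; OR[a + b − a·b] → w = 0.6044
R2: (small=0.86 OR hot=0.71) = 0.9594; AND[a·b] with ¬moderate=1−0.54=0.46 → w = 0.4413
R3: cool=0.07 → w = 0.0700
Rules with consequent 'small': {R2, R3} → strengths 0.4413, 0.0700
Aggregate via t-conorm [a + b − a·b]: 0.4804

0.480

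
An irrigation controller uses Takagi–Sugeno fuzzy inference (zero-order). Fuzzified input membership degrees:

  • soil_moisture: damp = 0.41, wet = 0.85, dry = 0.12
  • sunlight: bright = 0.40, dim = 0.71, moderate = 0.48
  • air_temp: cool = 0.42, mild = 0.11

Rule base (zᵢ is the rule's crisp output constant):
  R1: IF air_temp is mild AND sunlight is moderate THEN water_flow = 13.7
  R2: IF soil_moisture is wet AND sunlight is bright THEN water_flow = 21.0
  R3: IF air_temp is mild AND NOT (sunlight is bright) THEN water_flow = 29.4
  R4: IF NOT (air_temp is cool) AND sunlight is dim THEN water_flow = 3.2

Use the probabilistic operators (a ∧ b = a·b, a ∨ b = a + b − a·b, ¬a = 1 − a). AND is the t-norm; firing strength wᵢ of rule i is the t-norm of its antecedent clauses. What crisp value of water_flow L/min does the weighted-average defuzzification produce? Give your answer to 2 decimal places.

R1 (z=13.7): mild=0.11, moderate=0.48; AND[a·b] → w = 0.0528
R2 (z=21.0): wet=0.85, bright=0.40; AND[a·b] → w = 0.3400
R3 (z=29.4): mild=0.11, ¬bright=1−0.40=0.60; AND[a·b] → w = 0.0660
R4 (z=3.2): ¬cool=1−0.42=0.58, dim=0.71; AND[a·b] → w = 0.4118
Weighted average = (0.0528·13.7 + 0.3400·21.0 + 0.0660·29.4 + 0.4118·3.2) / (0.0528 + 0.3400 + 0.0660 + 0.4118)
  = 11.1215 / 0.8706 = 12.77

12.77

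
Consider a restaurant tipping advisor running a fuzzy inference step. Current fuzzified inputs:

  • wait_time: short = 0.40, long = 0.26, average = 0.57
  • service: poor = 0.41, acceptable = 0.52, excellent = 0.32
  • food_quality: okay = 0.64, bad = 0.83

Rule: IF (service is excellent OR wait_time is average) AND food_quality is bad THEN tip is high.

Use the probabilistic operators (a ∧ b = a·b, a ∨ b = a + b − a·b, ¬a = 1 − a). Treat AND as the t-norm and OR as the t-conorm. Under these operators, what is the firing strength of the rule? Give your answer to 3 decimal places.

firing strength: (excellent=0.32 OR average=0.57) = 0.7076; AND[a·b] with bad=0.83 → w = 0.5873

0.587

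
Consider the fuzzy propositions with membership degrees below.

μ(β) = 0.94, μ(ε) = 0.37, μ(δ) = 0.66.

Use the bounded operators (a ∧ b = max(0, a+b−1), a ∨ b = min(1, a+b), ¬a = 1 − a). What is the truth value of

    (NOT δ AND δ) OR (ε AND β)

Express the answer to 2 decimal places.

NOT δ = 1 − 0.66 = 0.34
NOT δ AND δ = max(0, a+b−1) on (0.34, 0.66) = 0.00
ε AND β = max(0, a+b−1) on (0.37, 0.94) = 0.31
(NOT δ AND δ) OR (ε AND β) = min(1, a+b) on (0.00, 0.31) = 0.31

0.31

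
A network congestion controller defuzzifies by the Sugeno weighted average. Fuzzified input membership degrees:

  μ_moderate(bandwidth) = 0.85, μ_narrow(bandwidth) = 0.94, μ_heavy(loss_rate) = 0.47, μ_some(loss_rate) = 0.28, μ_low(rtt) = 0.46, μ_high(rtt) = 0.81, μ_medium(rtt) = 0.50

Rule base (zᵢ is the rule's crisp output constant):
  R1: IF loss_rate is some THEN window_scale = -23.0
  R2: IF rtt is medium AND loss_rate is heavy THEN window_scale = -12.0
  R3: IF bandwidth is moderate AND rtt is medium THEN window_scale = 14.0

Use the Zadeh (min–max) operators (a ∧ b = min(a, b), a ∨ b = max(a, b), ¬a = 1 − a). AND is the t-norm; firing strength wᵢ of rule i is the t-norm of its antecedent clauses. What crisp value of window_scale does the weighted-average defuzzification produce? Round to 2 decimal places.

-4.06

R1 (z=-23.0): some=0.28 → w = 0.28
R2 (z=-12.0): medium=0.50, heavy=0.47; AND[min(a, b)] → w = 0.47
R3 (z=14.0): moderate=0.85, medium=0.50; AND[min(a, b)] → w = 0.50
Weighted average = (0.28·-23.0 + 0.47·-12.0 + 0.50·14.0) / (0.28 + 0.47 + 0.50)
  = -5.0800 / 1.2500 = -4.06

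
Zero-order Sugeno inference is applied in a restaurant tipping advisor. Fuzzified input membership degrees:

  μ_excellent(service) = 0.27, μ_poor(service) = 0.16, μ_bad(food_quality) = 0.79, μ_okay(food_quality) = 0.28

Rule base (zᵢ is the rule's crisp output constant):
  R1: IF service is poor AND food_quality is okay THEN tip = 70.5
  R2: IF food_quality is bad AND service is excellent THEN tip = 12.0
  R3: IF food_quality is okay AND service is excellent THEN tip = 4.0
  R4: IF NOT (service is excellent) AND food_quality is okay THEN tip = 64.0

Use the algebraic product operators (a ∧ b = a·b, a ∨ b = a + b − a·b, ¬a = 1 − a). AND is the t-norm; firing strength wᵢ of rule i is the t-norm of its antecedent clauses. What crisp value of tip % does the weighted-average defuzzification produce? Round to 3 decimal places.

R1 (z=70.5): poor=0.16, okay=0.28; AND[a·b] → w = 0.0448
R2 (z=12.0): bad=0.79, excellent=0.27; AND[a·b] → w = 0.2133
R3 (z=4.0): okay=0.28, excellent=0.27; AND[a·b] → w = 0.0756
R4 (z=64.0): ¬excellent=1−0.27=0.73, okay=0.28; AND[a·b] → w = 0.2044
Weighted average = (0.0448·70.5 + 0.2133·12.0 + 0.0756·4.0 + 0.2044·64.0) / (0.0448 + 0.2133 + 0.0756 + 0.2044)
  = 19.1020 / 0.5381 = 35.499

35.499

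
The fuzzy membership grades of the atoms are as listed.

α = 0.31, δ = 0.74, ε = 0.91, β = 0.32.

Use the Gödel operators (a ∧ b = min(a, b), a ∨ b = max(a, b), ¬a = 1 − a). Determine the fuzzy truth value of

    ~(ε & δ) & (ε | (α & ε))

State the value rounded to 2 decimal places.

ε & δ = min(a, b) on (0.91, 0.74) = 0.74
~(ε & δ) = 1 − 0.74 = 0.26
α & ε = min(a, b) on (0.31, 0.91) = 0.31
ε | (α & ε) = max(a, b) on (0.91, 0.31) = 0.91
~(ε & δ) & (ε | (α & ε)) = min(a, b) on (0.26, 0.91) = 0.26

0.26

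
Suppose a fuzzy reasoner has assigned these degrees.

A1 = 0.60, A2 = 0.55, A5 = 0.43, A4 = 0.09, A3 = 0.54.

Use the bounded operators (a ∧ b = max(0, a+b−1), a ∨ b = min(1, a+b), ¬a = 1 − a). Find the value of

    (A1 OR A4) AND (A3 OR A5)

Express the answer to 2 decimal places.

A1 OR A4 = min(1, a+b) on (0.60, 0.09) = 0.69
A3 OR A5 = min(1, a+b) on (0.54, 0.43) = 0.97
(A1 OR A4) AND (A3 OR A5) = max(0, a+b−1) on (0.69, 0.97) = 0.66

0.66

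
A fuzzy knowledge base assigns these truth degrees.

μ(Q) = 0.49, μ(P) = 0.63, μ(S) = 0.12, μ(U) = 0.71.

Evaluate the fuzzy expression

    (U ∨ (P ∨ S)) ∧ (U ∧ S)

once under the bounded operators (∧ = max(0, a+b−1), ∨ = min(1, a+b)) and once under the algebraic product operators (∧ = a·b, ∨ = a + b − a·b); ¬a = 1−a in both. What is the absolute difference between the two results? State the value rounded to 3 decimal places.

Under bounded:
  P ∨ S = min(1, a+b) on (0.63, 0.12) = 0.75
  U ∨ (P ∨ S) = min(1, a+b) on (0.71, 0.75) = 1.00
  U ∧ S = max(0, a+b−1) on (0.71, 0.12) = 0.00
  (U ∨ (P ∨ S)) ∧ (U ∧ S) = max(0, a+b−1) on (1.00, 0.00) = 0.00
  → value = 0.0000
Under algebraic product:
  P ∨ S = a + b − a·b on (0.6300, 0.1200) = 0.6744
  U ∨ (P ∨ S) = a + b − a·b on (0.7100, 0.6744) = 0.9056
  U ∧ S = a·b on (0.7100, 0.1200) = 0.0852
  (U ∨ (P ∨ S)) ∧ (U ∧ S) = a·b on (0.9056, 0.0852) = 0.0772
  → value = 0.0772
|0.0000 − 0.0772| = 0.077

0.077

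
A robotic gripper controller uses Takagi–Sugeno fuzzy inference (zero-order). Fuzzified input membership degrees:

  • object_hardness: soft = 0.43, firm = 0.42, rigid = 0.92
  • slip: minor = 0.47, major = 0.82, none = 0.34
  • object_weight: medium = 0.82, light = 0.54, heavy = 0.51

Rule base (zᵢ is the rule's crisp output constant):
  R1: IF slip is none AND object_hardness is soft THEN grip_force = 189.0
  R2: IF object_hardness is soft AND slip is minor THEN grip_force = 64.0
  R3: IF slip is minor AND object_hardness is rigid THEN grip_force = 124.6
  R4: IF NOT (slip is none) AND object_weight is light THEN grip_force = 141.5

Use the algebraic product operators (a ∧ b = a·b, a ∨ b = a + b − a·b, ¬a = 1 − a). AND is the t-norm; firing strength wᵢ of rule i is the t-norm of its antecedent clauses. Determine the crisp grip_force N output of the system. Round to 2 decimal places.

R1 (z=189.0): none=0.34, soft=0.43; AND[a·b] → w = 0.1462
R2 (z=64.0): soft=0.43, minor=0.47; AND[a·b] → w = 0.2021
R3 (z=124.6): minor=0.47, rigid=0.92; AND[a·b] → w = 0.4324
R4 (z=141.5): ¬none=1−0.34=0.66, light=0.54; AND[a·b] → w = 0.3564
Weighted average = (0.1462·189.0 + 0.2021·64.0 + 0.4324·124.6 + 0.3564·141.5) / (0.1462 + 0.2021 + 0.4324 + 0.3564)
  = 144.8738 / 1.1371 = 127.41

127.41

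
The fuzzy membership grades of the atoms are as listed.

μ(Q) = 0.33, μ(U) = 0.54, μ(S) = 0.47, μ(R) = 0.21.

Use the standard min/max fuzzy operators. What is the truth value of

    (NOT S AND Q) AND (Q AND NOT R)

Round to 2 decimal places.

0.33

NOT S = 1 − 0.47 = 0.53
NOT S AND Q = min(a, b) on (0.53, 0.33) = 0.33
NOT R = 1 − 0.21 = 0.79
Q AND NOT R = min(a, b) on (0.33, 0.79) = 0.33
(NOT S AND Q) AND (Q AND NOT R) = min(a, b) on (0.33, 0.33) = 0.33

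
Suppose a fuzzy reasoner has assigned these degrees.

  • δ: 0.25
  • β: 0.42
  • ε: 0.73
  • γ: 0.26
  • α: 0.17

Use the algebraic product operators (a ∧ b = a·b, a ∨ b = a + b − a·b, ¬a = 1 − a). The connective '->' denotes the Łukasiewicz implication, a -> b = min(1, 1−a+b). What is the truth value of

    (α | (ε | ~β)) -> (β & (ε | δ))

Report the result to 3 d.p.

0.429

~β = 1 − 0.4200 = 0.5800
ε | ~β = a + b − a·b on (0.7300, 0.5800) = 0.8866
α | (ε | ~β) = a + b − a·b on (0.1700, 0.8866) = 0.9059
ε | δ = a + b − a·b on (0.7300, 0.2500) = 0.7975
β & (ε | δ) = a·b on (0.4200, 0.7975) = 0.3349
(α | (ε | ~β)) -> (β & (ε | δ))  [Łukasiewicz: min(1, 1−a+b)] with a=0.9059, b=0.3349 → 0.4291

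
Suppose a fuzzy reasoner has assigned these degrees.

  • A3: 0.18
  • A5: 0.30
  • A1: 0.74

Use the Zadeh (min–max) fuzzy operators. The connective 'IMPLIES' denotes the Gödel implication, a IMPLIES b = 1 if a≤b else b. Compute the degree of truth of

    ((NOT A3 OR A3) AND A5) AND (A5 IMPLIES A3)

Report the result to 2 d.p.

0.18

NOT A3 = 1 − 0.18 = 0.82
NOT A3 OR A3 = max(a, b) on (0.82, 0.18) = 0.82
(NOT A3 OR A3) AND A5 = min(a, b) on (0.82, 0.30) = 0.30
A5 IMPLIES A3  [Gödel: 1 if a≤b else b] with a=0.30, b=0.18 → 0.18
((NOT A3 OR A3) AND A5) AND (A5 IMPLIES A3) = min(a, b) on (0.30, 0.18) = 0.18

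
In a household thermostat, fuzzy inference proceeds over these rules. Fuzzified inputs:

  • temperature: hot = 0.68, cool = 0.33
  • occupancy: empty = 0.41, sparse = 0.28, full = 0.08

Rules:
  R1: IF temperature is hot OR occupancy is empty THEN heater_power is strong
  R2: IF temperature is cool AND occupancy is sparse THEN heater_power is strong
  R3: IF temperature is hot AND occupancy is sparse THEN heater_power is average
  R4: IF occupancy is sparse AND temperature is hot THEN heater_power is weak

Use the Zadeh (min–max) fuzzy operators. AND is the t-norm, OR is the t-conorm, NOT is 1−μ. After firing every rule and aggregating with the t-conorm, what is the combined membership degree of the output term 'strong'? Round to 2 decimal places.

R1: hot=0.68, empty=0.41; OR[max(a, b)] → w = 0.68
R2: cool=0.33, sparse=0.28; AND[min(a, b)] → w = 0.28
R3: hot=0.68, sparse=0.28; AND[min(a, b)] → w = 0.28
R4: sparse=0.28, hot=0.68; AND[min(a, b)] → w = 0.28
Rules with consequent 'strong': {R1, R2} → strengths 0.68, 0.28
Aggregate via t-conorm [max(a, b)]: 0.68

0.68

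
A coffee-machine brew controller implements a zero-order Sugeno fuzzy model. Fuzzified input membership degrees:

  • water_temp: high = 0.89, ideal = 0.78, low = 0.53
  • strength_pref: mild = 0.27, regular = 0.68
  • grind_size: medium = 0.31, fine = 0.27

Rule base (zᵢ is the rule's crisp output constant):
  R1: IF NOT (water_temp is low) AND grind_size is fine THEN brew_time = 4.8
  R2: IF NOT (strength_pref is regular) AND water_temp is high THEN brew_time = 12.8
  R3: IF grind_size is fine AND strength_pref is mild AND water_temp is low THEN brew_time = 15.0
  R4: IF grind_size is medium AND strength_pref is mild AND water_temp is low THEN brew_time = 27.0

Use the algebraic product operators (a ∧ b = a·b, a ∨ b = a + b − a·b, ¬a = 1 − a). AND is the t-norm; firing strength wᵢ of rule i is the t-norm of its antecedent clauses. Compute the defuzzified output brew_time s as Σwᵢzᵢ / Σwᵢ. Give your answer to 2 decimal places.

R1 (z=4.8): ¬low=1−0.53=0.47, fine=0.27; AND[a·b] → w = 0.1269
R2 (z=12.8): ¬regular=1−0.68=0.32, high=0.89; AND[a·b] → w = 0.2848
R3 (z=15.0): fine=0.27, mild=0.27, low=0.53; AND[a·b] → w = 0.0386
R4 (z=27.0): medium=0.31, mild=0.27, low=0.53; AND[a·b] → w = 0.0444
Weighted average = (0.1269·4.8 + 0.2848·12.8 + 0.0386·15.0 + 0.0444·27.0) / (0.1269 + 0.2848 + 0.0386 + 0.0444)
  = 6.0319 / 0.4947 = 12.19

12.19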